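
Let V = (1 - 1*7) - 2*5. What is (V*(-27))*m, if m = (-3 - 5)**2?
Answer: 27648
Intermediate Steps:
m = 64 (m = (-8)**2 = 64)
V = -16 (V = (1 - 7) - 10 = -6 - 10 = -16)
(V*(-27))*m = -16*(-27)*64 = 432*64 = 27648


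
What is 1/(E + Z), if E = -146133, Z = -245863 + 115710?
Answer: -1/276286 ≈ -3.6194e-6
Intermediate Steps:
Z = -130153
1/(E + Z) = 1/(-146133 - 130153) = 1/(-276286) = -1/276286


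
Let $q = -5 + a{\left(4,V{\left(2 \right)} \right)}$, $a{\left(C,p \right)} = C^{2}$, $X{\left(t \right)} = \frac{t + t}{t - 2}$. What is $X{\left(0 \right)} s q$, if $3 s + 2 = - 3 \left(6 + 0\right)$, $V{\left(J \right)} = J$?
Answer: $0$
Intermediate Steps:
$X{\left(t \right)} = \frac{2 t}{-2 + t}$
$s = - \frac{20}{3}$ ($s = - \frac{2}{3} + \frac{\left(-3\right) \left(6 + 0\right)}{3} = - \frac{2}{3} + \frac{\left(-3\right) 6}{3} = - \frac{2}{3} + \frac{1}{3} \left(-18\right) = - \frac{2}{3} - 6 = - \frac{20}{3} \approx -6.6667$)
$q = 11$ ($q = -5 + 4^{2} = -5 + 16 = 11$)
$X{\left(0 \right)} s q = 2 \cdot 0 \frac{1}{-2 + 0} \left(- \frac{20}{3}\right) 11 = 2 \cdot 0 \frac{1}{-2} \left(- \frac{20}{3}\right) 11 = 2 \cdot 0 \left(- \frac{1}{2}\right) \left(- \frac{20}{3}\right) 11 = 0 \left(- \frac{20}{3}\right) 11 = 0 \cdot 11 = 0$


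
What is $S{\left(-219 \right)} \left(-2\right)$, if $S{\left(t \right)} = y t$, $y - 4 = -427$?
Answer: $-185274$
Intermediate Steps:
$y = -423$ ($y = 4 - 427 = -423$)
$S{\left(t \right)} = - 423 t$
$S{\left(-219 \right)} \left(-2\right) = \left(-423\right) \left(-219\right) \left(-2\right) = 92637 \left(-2\right) = -185274$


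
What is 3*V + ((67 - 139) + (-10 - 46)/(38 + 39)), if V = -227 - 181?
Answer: -14264/11 ≈ -1296.7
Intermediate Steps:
V = -408
3*V + ((67 - 139) + (-10 - 46)/(38 + 39)) = 3*(-408) + ((67 - 139) + (-10 - 46)/(38 + 39)) = -1224 + (-72 - 56/77) = -1224 + (-72 - 56*1/77) = -1224 + (-72 - 8/11) = -1224 - 800/11 = -14264/11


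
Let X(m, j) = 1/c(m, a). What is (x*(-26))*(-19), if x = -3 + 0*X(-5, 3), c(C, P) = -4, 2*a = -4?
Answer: -1482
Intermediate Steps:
a = -2 (a = (½)*(-4) = -2)
X(m, j) = -¼ (X(m, j) = 1/(-4) = -¼)
x = -3 (x = -3 + 0*(-¼) = -3 + 0 = -3)
(x*(-26))*(-19) = -3*(-26)*(-19) = 78*(-19) = -1482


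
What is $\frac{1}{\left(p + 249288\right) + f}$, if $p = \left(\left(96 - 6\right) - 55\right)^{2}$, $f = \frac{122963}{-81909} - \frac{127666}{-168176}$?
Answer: $\frac{6887563992}{1725419207112349} \approx 3.9918 \cdot 10^{-6}$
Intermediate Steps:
$f = - \frac{5111215547}{6887563992}$ ($f = 122963 \left(- \frac{1}{81909}\right) - - \frac{63833}{84088} = - \frac{122963}{81909} + \frac{63833}{84088} = - \frac{5111215547}{6887563992} \approx -0.74209$)
$p = 1225$ ($p = \left(\left(96 - 6\right) - 55\right)^{2} = \left(90 - 55\right)^{2} = 35^{2} = 1225$)
$\frac{1}{\left(p + 249288\right) + f} = \frac{1}{\left(1225 + 249288\right) - \frac{5111215547}{6887563992}} = \frac{1}{250513 - \frac{5111215547}{6887563992}} = \frac{1}{\frac{1725419207112349}{6887563992}} = \frac{6887563992}{1725419207112349}$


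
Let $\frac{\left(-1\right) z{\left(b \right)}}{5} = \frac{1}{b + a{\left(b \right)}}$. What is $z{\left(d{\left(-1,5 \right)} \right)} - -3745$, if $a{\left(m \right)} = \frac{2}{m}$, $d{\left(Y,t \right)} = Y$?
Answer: $\frac{11240}{3} \approx 3746.7$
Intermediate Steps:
$z{\left(b \right)} = - \frac{5}{b + \frac{2}{b}}$
$z{\left(d{\left(-1,5 \right)} \right)} - -3745 = \left(-5\right) \left(-1\right) \frac{1}{2 + \left(-1\right)^{2}} - -3745 = \left(-5\right) \left(-1\right) \frac{1}{2 + 1} + 3745 = \left(-5\right) \left(-1\right) \frac{1}{3} + 3745 = \frac{5}{3} + 3745 = \frac{11240}{3}$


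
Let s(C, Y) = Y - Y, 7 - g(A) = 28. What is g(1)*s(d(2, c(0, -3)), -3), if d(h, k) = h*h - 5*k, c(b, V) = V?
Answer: 0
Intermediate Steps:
g(A) = -21 (g(A) = 7 - 1*28 = 7 - 28 = -21)
d(h, k) = h² - 5*k
s(C, Y) = 0
g(1)*s(d(2, c(0, -3)), -3) = -21*0 = 0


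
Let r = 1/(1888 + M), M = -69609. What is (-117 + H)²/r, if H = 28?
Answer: -536418041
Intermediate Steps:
r = -1/67721 (r = 1/(1888 - 69609) = 1/(-67721) = -1/67721 ≈ -1.4766e-5)
(-117 + H)²/r = (-117 + 28)²/(-1/67721) = (-89)²*(-67721) = 7921*(-67721) = -536418041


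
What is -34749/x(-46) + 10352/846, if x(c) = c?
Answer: 14936923/19458 ≈ 767.65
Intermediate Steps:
-34749/x(-46) + 10352/846 = -34749/(-46) + 10352/846 = -34749*(-1/46) + 10352*(1/846) = 34749/46 + 5176/423 = 14936923/19458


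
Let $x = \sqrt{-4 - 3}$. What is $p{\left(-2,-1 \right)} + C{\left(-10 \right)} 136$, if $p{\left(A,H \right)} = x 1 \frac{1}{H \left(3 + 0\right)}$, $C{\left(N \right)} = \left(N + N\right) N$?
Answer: $27200 - \frac{i \sqrt{7}}{3} \approx 27200.0 - 0.88192 i$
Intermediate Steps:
$C{\left(N \right)} = 2 N^{2}$ ($C{\left(N \right)} = 2 N N = 2 N^{2}$)
$x = i \sqrt{7}$ ($x = \sqrt{-7} = i \sqrt{7} \approx 2.6458 i$)
$p{\left(A,H \right)} = \frac{i \sqrt{7}}{3 H}$ ($p{\left(A,H \right)} = i \sqrt{7} \cdot 1 \frac{1}{H \left(3 + 0\right)} = i \sqrt{7} \cdot 1 \frac{1}{H 3} = i \sqrt{7} \cdot 1 \frac{1}{3 H} = i \sqrt{7} \frac{1}{3 H} = \frac{i \sqrt{7}}{3 H}$)
$p{\left(-2,-1 \right)} + C{\left(-10 \right)} 136 = \frac{i \sqrt{7}}{3 \left(-1\right)} + 2 \left(-10\right)^{2} \cdot 136 = \frac{1}{3} i \sqrt{7} \left(-1\right) + 2 \cdot 100 \cdot 136 = - \frac{i \sqrt{7}}{3} + 200 \cdot 136 = - \frac{i \sqrt{7}}{3} + 27200 = 27200 - \frac{i \sqrt{7}}{3}$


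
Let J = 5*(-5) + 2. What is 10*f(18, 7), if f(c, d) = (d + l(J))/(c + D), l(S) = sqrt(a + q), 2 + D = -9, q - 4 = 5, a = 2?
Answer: 10 + 10*sqrt(11)/7 ≈ 14.738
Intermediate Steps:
q = 9 (q = 4 + 5 = 9)
J = -23 (J = -25 + 2 = -23)
D = -11 (D = -2 - 9 = -11)
l(S) = sqrt(11) (l(S) = sqrt(2 + 9) = sqrt(11))
f(c, d) = (d + sqrt(11))/(-11 + c) (f(c, d) = (d + sqrt(11))/(c - 11) = (d + sqrt(11))/(-11 + c))
10*f(18, 7) = 10*((7 + sqrt(11))/(-11 + 18)) = 10*((7 + sqrt(11))/7) = 10*(1 + sqrt(11)/7) = 10 + 10*sqrt(11)/7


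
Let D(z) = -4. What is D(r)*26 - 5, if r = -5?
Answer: -109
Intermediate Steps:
D(r)*26 - 5 = -4*26 - 5 = -104 - 5 = -109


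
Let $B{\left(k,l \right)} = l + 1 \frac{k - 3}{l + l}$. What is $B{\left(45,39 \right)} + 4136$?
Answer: $\frac{54282}{13} \approx 4175.5$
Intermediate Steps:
$B{\left(k,l \right)} = l + \frac{-3 + k}{2 l}$ ($B{\left(k,l \right)} = l + 1 \frac{-3 + k}{2 l} = l + \frac{-3 + k}{2 l}$)
$B{\left(45,39 \right)} + 4136 = \frac{-3 + 45 + 2 \cdot 39^{2}}{2 \cdot 39} + 4136 = \frac{1}{2} \cdot \frac{1}{39} \left(-3 + 45 + 2 \cdot 1521\right) + 4136 = \frac{1}{2} \cdot \frac{1}{39} \left(-3 + 45 + 3042\right) + 4136 = \frac{1}{2} \cdot \frac{1}{39} \cdot 3084 + 4136 = \frac{514}{13} + 4136 = \frac{54282}{13}$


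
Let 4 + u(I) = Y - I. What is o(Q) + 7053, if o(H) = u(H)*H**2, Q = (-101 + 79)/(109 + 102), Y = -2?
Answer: 66254793247/9393931 ≈ 7052.9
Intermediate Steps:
u(I) = -6 - I (u(I) = -4 + (-2 - I) = -6 - I)
Q = -22/211 ≈ -0.10427
o(H) = H**2*(-6 - H) (o(H) = (-6 - H)*H**2 = H**2*(-6 - H))
o(Q) + 7053 = (-22/211)**2*(-6 - 1*(-22/211)) + 7053 = 484*(-6 + 22/211)/44521 + 7053 = (484/44521)*(-1244/211) + 7053 = -602096/9393931 + 7053 = 66254793247/9393931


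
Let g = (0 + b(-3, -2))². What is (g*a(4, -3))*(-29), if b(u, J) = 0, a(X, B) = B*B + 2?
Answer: 0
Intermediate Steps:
a(X, B) = 2 + B² (a(X, B) = B² + 2 = 2 + B²)
g = 0 (g = (0 + 0)² = 0² = 0)
(g*a(4, -3))*(-29) = (0*(2 + (-3)²))*(-29) = (0*(2 + 9))*(-29) = (0*11)*(-29) = 0*(-29) = 0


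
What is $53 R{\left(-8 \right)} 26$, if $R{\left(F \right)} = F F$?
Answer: $88192$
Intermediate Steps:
$R{\left(F \right)} = F^{2}$
$53 R{\left(-8 \right)} 26 = 53 \left(-8\right)^{2} \cdot 26 = 53 \cdot 64 \cdot 26 = 3392 \cdot 26 = 88192$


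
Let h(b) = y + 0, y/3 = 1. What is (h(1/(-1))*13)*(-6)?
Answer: -234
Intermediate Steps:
y = 3 (y = 3*1 = 3)
h(b) = 3 (h(b) = 3 + 0 = 3)
(h(1/(-1))*13)*(-6) = (3*13)*(-6) = 39*(-6) = -234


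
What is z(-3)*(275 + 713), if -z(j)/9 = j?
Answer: 26676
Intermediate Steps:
z(j) = -9*j
z(-3)*(275 + 713) = (-9*(-3))*(275 + 713) = 27*988 = 26676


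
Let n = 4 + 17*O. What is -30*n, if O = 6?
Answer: -3180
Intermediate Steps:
n = 106 (n = 4 + 17*6 = 4 + 102 = 106)
-30*n = -30*106 = -3180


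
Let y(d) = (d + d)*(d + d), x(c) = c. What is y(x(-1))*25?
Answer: 100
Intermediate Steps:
y(d) = 4*d² (y(d) = (2*d)*(2*d) = 4*d²)
y(x(-1))*25 = (4*(-1)²)*25 = (4*1)*25 = 4*25 = 100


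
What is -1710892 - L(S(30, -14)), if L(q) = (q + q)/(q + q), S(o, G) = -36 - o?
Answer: -1710893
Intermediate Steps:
L(q) = 1 (L(q) = (2*q)/((2*q)) = (2*q)*(1/(2*q)) = 1)
-1710892 - L(S(30, -14)) = -1710892 - 1*1 = -1710892 - 1 = -1710893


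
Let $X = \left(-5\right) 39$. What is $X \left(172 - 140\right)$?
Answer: $-6240$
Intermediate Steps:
$X = -195$
$X \left(172 - 140\right) = - 195 \left(172 - 140\right) = \left(-195\right) 32 = -6240$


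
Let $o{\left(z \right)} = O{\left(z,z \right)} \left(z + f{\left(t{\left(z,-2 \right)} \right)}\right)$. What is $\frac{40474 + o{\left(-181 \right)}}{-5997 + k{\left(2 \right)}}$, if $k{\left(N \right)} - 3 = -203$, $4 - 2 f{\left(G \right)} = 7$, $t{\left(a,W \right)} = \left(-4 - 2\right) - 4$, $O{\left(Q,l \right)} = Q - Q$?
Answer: $- \frac{40474}{6197} \approx -6.5312$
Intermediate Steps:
$O{\left(Q,l \right)} = 0$
$t{\left(a,W \right)} = -10$ ($t{\left(a,W \right)} = -6 - 4 = -10$)
$f{\left(G \right)} = - \frac{3}{2}$ ($f{\left(G \right)} = 2 - \frac{7}{2} = - \frac{3}{2}$)
$o{\left(z \right)} = 0$ ($o{\left(z \right)} = 0 \left(z - \frac{3}{2}\right) = 0 \left(- \frac{3}{2} + z\right) = 0$)
$k{\left(N \right)} = -200$ ($k{\left(N \right)} = 3 - 203 = -200$)
$\frac{40474 + o{\left(-181 \right)}}{-5997 + k{\left(2 \right)}} = \frac{40474 + 0}{-5997 - 200} = \frac{40474}{-6197} = 40474 \left(- \frac{1}{6197}\right) = - \frac{40474}{6197}$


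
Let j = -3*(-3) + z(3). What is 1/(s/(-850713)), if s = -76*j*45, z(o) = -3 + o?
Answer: 283571/10260 ≈ 27.638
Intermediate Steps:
j = 9 (j = -3*(-3) + (-3 + 3) = 9 + 0 = 9)
s = -30780 (s = -76*9*45 = -684*45 = -30780)
1/(s/(-850713)) = 1/(-30780/(-850713)) = 1/(-30780*(-1/850713)) = 1/(10260/283571) = 283571/10260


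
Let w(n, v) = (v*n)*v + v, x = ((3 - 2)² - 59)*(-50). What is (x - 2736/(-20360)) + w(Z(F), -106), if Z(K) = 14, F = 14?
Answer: 407449752/2545 ≈ 1.6010e+5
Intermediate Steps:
x = 2900 (x = (1² - 59)*(-50) = (1 - 59)*(-50) = -58*(-50) = 2900)
w(n, v) = v + n*v² (w(n, v) = (n*v)*v + v = n*v² + v = v + n*v²)
(x - 2736/(-20360)) + w(Z(F), -106) = (2900 - 2736/(-20360)) - 106*(1 + 14*(-106)) = (2900 - 2736*(-1/20360)) - 106*(1 - 1484) = (2900 + 342/2545) - 106*(-1483) = 7380842/2545 + 157198 = 407449752/2545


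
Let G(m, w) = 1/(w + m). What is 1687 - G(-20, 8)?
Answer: 20245/12 ≈ 1687.1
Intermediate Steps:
G(m, w) = 1/(m + w)
1687 - G(-20, 8) = 1687 - 1/(-20 + 8) = 1687 - 1/(-12) = 1687 - 1*(-1/12) = 1687 + 1/12 = 20245/12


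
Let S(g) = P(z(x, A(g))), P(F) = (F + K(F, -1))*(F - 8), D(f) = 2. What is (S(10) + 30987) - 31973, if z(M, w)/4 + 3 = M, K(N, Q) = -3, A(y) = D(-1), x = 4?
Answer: -990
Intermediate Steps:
A(y) = 2
z(M, w) = -12 + 4*M
P(F) = (-8 + F)*(-3 + F) (P(F) = (F - 3)*(F - 8) = (-3 + F)*(-8 + F) = (-8 + F)*(-3 + F))
S(g) = -4 (S(g) = 24 + (-12 + 4*4)² - 11*(-12 + 4*4) = 24 + (-12 + 16)² - 11*(-12 + 16) = 24 + 4² - 11*4 = 24 + 16 - 44 = -4)
(S(10) + 30987) - 31973 = (-4 + 30987) - 31973 = 30983 - 31973 = -990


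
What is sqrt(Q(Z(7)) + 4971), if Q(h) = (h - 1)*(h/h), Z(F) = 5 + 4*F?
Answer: sqrt(5003) ≈ 70.732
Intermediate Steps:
Q(h) = -1 + h (Q(h) = (-1 + h)*1 = -1 + h)
sqrt(Q(Z(7)) + 4971) = sqrt((-1 + (5 + 4*7)) + 4971) = sqrt((-1 + (5 + 28)) + 4971) = sqrt((-1 + 33) + 4971) = sqrt(32 + 4971) = sqrt(5003)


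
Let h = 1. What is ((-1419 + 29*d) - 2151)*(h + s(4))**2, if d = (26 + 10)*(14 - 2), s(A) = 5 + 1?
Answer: 438942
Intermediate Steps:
s(A) = 6
d = 432 (d = 36*12 = 432)
((-1419 + 29*d) - 2151)*(h + s(4))**2 = ((-1419 + 29*432) - 2151)*(1 + 6)**2 = ((-1419 + 12528) - 2151)*7**2 = (11109 - 2151)*49 = 8958*49 = 438942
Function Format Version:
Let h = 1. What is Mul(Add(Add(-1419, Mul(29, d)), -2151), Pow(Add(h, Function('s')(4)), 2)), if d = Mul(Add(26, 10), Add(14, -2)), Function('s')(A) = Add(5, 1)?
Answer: 438942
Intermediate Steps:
Function('s')(A) = 6
d = 432 (d = Mul(36, 12) = 432)
Mul(Add(Add(-1419, Mul(29, d)), -2151), Pow(Add(h, Function('s')(4)), 2)) = Mul(Add(Add(-1419, Mul(29, 432)), -2151), Pow(Add(1, 6), 2)) = Mul(Add(Add(-1419, 12528), -2151), Pow(7, 2)) = Mul(Add(11109, -2151), 49) = Mul(8958, 49) = 438942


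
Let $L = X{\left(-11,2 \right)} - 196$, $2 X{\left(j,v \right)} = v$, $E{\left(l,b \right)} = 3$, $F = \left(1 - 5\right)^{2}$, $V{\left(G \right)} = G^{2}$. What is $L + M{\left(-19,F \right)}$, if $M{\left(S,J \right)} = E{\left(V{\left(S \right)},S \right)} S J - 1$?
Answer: $-1108$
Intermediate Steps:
$F = 16$ ($F = \left(-4\right)^{2} = 16$)
$X{\left(j,v \right)} = \frac{v}{2}$
$M{\left(S,J \right)} = -1 + 3 J S$ ($M{\left(S,J \right)} = 3 S J - 1 = 3 J S - 1 = -1 + 3 J S$)
$L = -195$ ($L = \frac{1}{2} \cdot 2 - 196 = 1 - 196 = -195$)
$L + M{\left(-19,F \right)} = -195 + \left(-1 + 3 \cdot 16 \left(-19\right)\right) = -195 - 913 = -1108$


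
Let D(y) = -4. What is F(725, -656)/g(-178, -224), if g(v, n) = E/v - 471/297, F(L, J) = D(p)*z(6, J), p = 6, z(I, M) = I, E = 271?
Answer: 422928/54775 ≈ 7.7212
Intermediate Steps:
F(L, J) = -24 (F(L, J) = -4*6 = -24)
g(v, n) = -157/99 + 271/v (g(v, n) = 271/v - 471/297 = 271/v - 471*1/297 = 271/v - 157/99 = -157/99 + 271/v)
F(725, -656)/g(-178, -224) = -24/(-157/99 + 271/(-178)) = -24/(-157/99 + 271*(-1/178)) = -24/(-157/99 - 271/178) = -24/(-54775/17622) = -24*(-17622/54775) = 422928/54775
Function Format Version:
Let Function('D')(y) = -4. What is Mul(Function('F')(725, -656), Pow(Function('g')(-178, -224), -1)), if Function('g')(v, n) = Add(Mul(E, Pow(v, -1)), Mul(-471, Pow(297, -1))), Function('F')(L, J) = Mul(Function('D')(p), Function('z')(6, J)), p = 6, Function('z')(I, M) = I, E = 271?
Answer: Rational(422928, 54775) ≈ 7.7212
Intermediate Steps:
Function('F')(L, J) = -24 (Function('F')(L, J) = Mul(-4, 6) = -24)
Function('g')(v, n) = Add(Rational(-157, 99), Mul(271, Pow(v, -1))) (Function('g')(v, n) = Add(Mul(271, Pow(v, -1)), Mul(-471, Pow(297, -1))) = Add(Mul(271, Pow(v, -1)), Mul(-471, Rational(1, 297))) = Add(Mul(271, Pow(v, -1)), Rational(-157, 99)) = Add(Rational(-157, 99), Mul(271, Pow(v, -1))))
Mul(Function('F')(725, -656), Pow(Function('g')(-178, -224), -1)) = Mul(-24, Pow(Add(Rational(-157, 99), Mul(271, Pow(-178, -1))), -1)) = Mul(-24, Pow(Add(Rational(-157, 99), Mul(271, Rational(-1, 178))), -1)) = Mul(-24, Pow(Add(Rational(-157, 99), Rational(-271, 178)), -1)) = Mul(-24, Pow(Rational(-54775, 17622), -1)) = Mul(-24, Rational(-17622, 54775)) = Rational(422928, 54775)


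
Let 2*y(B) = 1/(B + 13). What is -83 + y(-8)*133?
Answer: -697/10 ≈ -69.700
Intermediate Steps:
y(B) = 1/(2*(13 + B)) (y(B) = 1/(2*(B + 13)) = 1/(2*(13 + B)))
-83 + y(-8)*133 = -83 + (1/(2*(13 - 8)))*133 = -83 + ((1/2)/5)*133 = -83 + ((1/2)*(1/5))*133 = -83 + (1/10)*133 = -83 + 133/10 = -697/10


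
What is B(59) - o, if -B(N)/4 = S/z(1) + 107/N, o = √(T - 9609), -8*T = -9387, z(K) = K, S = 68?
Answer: -16476/59 - I*√134970/4 ≈ -279.25 - 91.846*I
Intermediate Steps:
T = 9387/8 (T = -⅛*(-9387) = 9387/8 ≈ 1173.4)
o = I*√134970/4 (o = √(9387/8 - 9609) = √(-67485/8) = I*√134970/4 ≈ 91.846*I)
B(N) = -272 - 428/N (B(N) = -4*(68/1 + 107/N) = -4*(68*1 + 107/N) = -4*(68 + 107/N) = -272 - 428/N)
B(59) - o = (-272 - 428/59) - I*√134970/4 = -16476/59 - I*√134970/4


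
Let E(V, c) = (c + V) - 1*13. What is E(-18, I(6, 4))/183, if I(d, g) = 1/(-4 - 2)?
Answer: -187/1098 ≈ -0.17031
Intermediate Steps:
I(d, g) = -1/6 (I(d, g) = 1/(-6) = -1/6)
E(V, c) = -13 + V + c (E(V, c) = (V + c) - 13 = -13 + V + c)
E(-18, I(6, 4))/183 = (-13 - 18 - 1/6)/183 = -187/6*1/183 = -187/1098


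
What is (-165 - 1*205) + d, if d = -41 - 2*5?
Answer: -421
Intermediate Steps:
d = -51 (d = -41 - 10 = -51)
(-165 - 1*205) + d = (-165 - 1*205) - 51 = (-165 - 205) - 51 = -370 - 51 = -421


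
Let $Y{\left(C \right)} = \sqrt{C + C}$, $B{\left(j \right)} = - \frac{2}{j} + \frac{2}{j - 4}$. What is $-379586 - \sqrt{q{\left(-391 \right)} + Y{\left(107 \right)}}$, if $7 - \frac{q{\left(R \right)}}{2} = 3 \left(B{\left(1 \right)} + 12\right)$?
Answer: $-379586 - i \sqrt{42 - \sqrt{214}} \approx -3.7959 \cdot 10^{5} - 5.2318 i$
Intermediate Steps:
$B{\left(j \right)} = - \frac{2}{j} + \frac{2}{-4 + j}$
$Y{\left(C \right)} = \sqrt{2} \sqrt{C}$ ($Y{\left(C \right)} = \sqrt{2 C} = \sqrt{2} \sqrt{C}$)
$q{\left(R \right)} = -42$ ($q{\left(R \right)} = 14 - 2 \cdot 3 \left(\frac{8}{1 \left(-4 + 1\right)} + 12\right) = 14 - 2 \cdot 3 \left(8 \cdot 1 \frac{1}{-3} + 12\right) = 14 - 2 \cdot 3 \left(8 \cdot 1 \left(- \frac{1}{3}\right) + 12\right) = 14 - 2 \cdot 3 \left(- \frac{8}{3} + 12\right) = 14 - 2 \cdot 3 \cdot \frac{28}{3} = 14 - 56 = -42$)
$-379586 - \sqrt{q{\left(-391 \right)} + Y{\left(107 \right)}} = -379586 - \sqrt{-42 + \sqrt{2} \sqrt{107}} = -379586 - \sqrt{-42 + \sqrt{214}}$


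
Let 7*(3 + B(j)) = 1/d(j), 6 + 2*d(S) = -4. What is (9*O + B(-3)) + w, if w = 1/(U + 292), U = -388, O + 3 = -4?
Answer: -221891/3360 ≈ -66.039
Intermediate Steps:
O = -7 (O = -3 - 4 = -7)
d(S) = -5 (d(S) = -3 + (½)*(-4) = -3 - 2 = -5)
B(j) = -106/35 (B(j) = -3 + (⅐)/(-5) = -3 + (⅐)*(-⅕) = -3 - 1/35 = -106/35)
w = -1/96 (w = 1/(-388 + 292) = 1/(-96) = -1/96 ≈ -0.010417)
(9*O + B(-3)) + w = (9*(-7) - 106/35) - 1/96 = (-63 - 106/35) - 1/96 = -2311/35 - 1/96 = -221891/3360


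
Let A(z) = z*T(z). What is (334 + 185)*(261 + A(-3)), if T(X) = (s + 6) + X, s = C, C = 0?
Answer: 130788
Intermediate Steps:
s = 0
T(X) = 6 + X (T(X) = (0 + 6) + X = 6 + X)
A(z) = z*(6 + z)
(334 + 185)*(261 + A(-3)) = (334 + 185)*(261 - 3*(6 - 3)) = 519*(261 - 3*3) = 519*(261 - 9) = 519*252 = 130788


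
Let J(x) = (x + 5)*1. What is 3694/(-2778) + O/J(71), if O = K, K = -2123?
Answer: -3089219/105564 ≈ -29.264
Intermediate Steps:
O = -2123
J(x) = 5 + x (J(x) = (5 + x)*1 = 5 + x)
3694/(-2778) + O/J(71) = 3694/(-2778) - 2123/(5 + 71) = 3694*(-1/2778) - 2123/76 = -1847/1389 - 2123*1/76 = -1847/1389 - 2123/76 = -3089219/105564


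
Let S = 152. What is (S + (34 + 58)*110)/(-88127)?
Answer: -10272/88127 ≈ -0.11656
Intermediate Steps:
(S + (34 + 58)*110)/(-88127) = (152 + (34 + 58)*110)/(-88127) = (152 + 92*110)*(-1/88127) = (152 + 10120)*(-1/88127) = 10272*(-1/88127) = -10272/88127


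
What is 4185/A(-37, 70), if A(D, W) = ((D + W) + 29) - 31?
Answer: 135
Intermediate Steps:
A(D, W) = -2 + D + W (A(D, W) = (29 + D + W) - 31 = -2 + D + W)
4185/A(-37, 70) = 4185/(-2 - 37 + 70) = 4185/31 = 4185*(1/31) = 135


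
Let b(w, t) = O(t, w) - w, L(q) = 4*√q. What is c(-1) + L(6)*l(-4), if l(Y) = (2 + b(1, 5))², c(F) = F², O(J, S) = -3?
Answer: 1 + 16*√6 ≈ 40.192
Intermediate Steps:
b(w, t) = -3 - w
l(Y) = 4 (l(Y) = (2 + (-3 - 1*1))² = (2 + (-3 - 1))² = (2 - 4)² = (-2)² = 4)
c(-1) + L(6)*l(-4) = (-1)² + (4*√6)*4 = 1 + 16*√6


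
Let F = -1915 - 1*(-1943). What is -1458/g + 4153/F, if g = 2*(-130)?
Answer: 280151/1820 ≈ 153.93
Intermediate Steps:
F = 28 (F = -1915 + 1943 = 28)
g = -260
-1458/g + 4153/F = -1458/(-260) + 4153/28 = -1458*(-1/260) + 4153*(1/28) = 729/130 + 4153/28 = 280151/1820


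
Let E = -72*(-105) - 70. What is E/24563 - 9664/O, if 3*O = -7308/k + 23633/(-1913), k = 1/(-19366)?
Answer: 289497834431906/950028790071779 ≈ 0.30473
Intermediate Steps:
E = 7490 (E = 7560 - 70 = 7490)
k = -1/19366 ≈ -5.1637e-5
O = 270740607031/5739 (O = (-7308/(-1/19366) + 23633/(-1913))/3 = (-7308*(-19366) + 23633*(-1/1913))/3 = (141526728 - 23633/1913)/3 = (⅓)*(270740607031/1913) = 270740607031/5739 ≈ 4.7176e+7)
E/24563 - 9664/O = 7490/24563 - 9664/270740607031/5739 = 7490*(1/24563) - 9664*5739/270740607031 = 1070/3509 - 55461696/270740607031 = 289497834431906/950028790071779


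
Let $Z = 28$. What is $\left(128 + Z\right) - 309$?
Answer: $-153$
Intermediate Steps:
$\left(128 + Z\right) - 309 = \left(128 + 28\right) - 309 = 156 - 309 = -153$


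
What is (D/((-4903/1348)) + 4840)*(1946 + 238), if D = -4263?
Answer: 64377864096/4903 ≈ 1.3130e+7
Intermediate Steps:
(D/((-4903/1348)) + 4840)*(1946 + 238) = (-4263/((-4903/1348)) + 4840)*(1946 + 238) = (-4263/((-4903*1/1348)) + 4840)*2184 = (-4263/(-4903/1348) + 4840)*2184 = (-4263*(-1348/4903) + 4840)*2184 = (5746524/4903 + 4840)*2184 = (29477044/4903)*2184 = 64377864096/4903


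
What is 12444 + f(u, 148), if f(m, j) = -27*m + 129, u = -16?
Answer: 13005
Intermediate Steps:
f(m, j) = 129 - 27*m
12444 + f(u, 148) = 12444 + (129 - 27*(-16)) = 12444 + (129 + 432) = 12444 + 561 = 13005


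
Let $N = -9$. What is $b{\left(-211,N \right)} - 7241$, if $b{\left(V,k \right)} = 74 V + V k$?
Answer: $-20956$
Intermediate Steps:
$b{\left(-211,N \right)} - 7241 = - 211 \left(74 - 9\right) - 7241 = \left(-211\right) 65 - 7241 = -13715 - 7241 = -20956$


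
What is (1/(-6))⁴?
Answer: 1/1296 ≈ 0.00077160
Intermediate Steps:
(1/(-6))⁴ = (-⅙)⁴ = 1/1296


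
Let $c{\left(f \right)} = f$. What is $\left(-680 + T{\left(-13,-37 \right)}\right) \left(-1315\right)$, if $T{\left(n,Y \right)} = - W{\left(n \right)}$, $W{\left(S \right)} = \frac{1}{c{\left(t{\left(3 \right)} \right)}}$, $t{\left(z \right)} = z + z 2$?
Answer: $\frac{8049115}{9} \approx 8.9435 \cdot 10^{5}$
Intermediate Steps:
$t{\left(z \right)} = 3 z$ ($t{\left(z \right)} = z + 2 z = 3 z$)
$W{\left(S \right)} = \frac{1}{9}$ ($W{\left(S \right)} = \frac{1}{3 \cdot 3} = \frac{1}{9}$)
$T{\left(n,Y \right)} = - \frac{1}{9}$ ($T{\left(n,Y \right)} = \left(-1\right) \frac{1}{9} = - \frac{1}{9}$)
$\left(-680 + T{\left(-13,-37 \right)}\right) \left(-1315\right) = \left(-680 - \frac{1}{9}\right) \left(-1315\right) = \left(- \frac{6121}{9}\right) \left(-1315\right) = \frac{8049115}{9}$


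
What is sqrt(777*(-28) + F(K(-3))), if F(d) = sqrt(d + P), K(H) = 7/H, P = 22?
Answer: sqrt(-195804 + 3*sqrt(177))/3 ≈ 147.48*I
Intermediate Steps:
F(d) = sqrt(22 + d) (F(d) = sqrt(d + 22) = sqrt(22 + d))
sqrt(777*(-28) + F(K(-3))) = sqrt(777*(-28) + sqrt(22 + 7/(-3))) = sqrt(-21756 + sqrt(22 + 7*(-1/3))) = sqrt(-21756 + sqrt(22 - 7/3)) = sqrt(-21756 + sqrt(59/3)) = sqrt(-21756 + sqrt(177)/3)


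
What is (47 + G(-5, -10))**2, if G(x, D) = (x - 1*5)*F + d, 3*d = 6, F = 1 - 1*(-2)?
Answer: 361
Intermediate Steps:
F = 3 (F = 1 + 2 = 3)
d = 2 (d = (1/3)*6 = 2)
G(x, D) = -13 + 3*x (G(x, D) = (x - 1*5)*3 + 2 = (x - 5)*3 + 2 = (-5 + x)*3 + 2 = (-15 + 3*x) + 2 = -13 + 3*x)
(47 + G(-5, -10))**2 = (47 + (-13 + 3*(-5)))**2 = (47 + (-13 - 15))**2 = (47 - 28)**2 = 19**2 = 361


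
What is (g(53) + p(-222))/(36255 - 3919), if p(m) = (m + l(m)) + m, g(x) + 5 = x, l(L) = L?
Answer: -309/16168 ≈ -0.019112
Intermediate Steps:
g(x) = -5 + x
p(m) = 3*m (p(m) = (m + m) + m = 2*m + m = 3*m)
(g(53) + p(-222))/(36255 - 3919) = ((-5 + 53) + 3*(-222))/(36255 - 3919) = (48 - 666)/32336 = -618*1/32336 = -309/16168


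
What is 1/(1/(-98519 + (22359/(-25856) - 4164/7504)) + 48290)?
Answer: 1194704322211/57692271707442726 ≈ 2.0708e-5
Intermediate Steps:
1/(1/(-98519 + (22359/(-25856) - 4164/7504)) + 48290) = 1/(1/(-98519 + (22359*(-1/25856) - 4164*1/7504)) + 48290) = 1/(1/(-98519 + (-22359/25856 - 1041/1876)) + 48290) = 1/(1/(-98519 - 17215395/12126464) + 48290) = 1/(1/(-1194704322211/12126464) + 48290) = 1/(-12126464/1194704322211 + 48290) = 1/(57692271707442726/1194704322211) = 1194704322211/57692271707442726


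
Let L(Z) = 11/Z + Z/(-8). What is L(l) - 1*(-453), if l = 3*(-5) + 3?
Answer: 5443/12 ≈ 453.58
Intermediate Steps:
l = -12 (l = -15 + 3 = -12)
L(Z) = 11/Z - Z/8 (L(Z) = 11/Z + Z*(-⅛) = 11/Z - Z/8)
L(l) - 1*(-453) = (11/(-12) - ⅛*(-12)) - 1*(-453) = (11*(-1/12) + 3/2) + 453 = (-11/12 + 3/2) + 453 = 7/12 + 453 = 5443/12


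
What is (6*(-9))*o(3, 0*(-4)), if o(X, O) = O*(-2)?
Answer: 0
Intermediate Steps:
o(X, O) = -2*O
(6*(-9))*o(3, 0*(-4)) = (6*(-9))*(-0*(-4)) = -(-108)*0 = -54*0 = 0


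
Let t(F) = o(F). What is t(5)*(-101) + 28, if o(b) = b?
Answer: -477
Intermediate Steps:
t(F) = F
t(5)*(-101) + 28 = 5*(-101) + 28 = -505 + 28 = -477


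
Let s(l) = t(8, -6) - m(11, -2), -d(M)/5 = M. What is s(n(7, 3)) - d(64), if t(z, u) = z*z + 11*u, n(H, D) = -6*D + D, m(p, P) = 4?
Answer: 314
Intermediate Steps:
n(H, D) = -5*D
t(z, u) = z² + 11*u
d(M) = -5*M
s(l) = -6 (s(l) = (8² + 11*(-6)) - 1*4 = (64 - 66) - 4 = -2 - 4 = -6)
s(n(7, 3)) - d(64) = -6 - (-5)*64 = -6 - 1*(-320) = -6 + 320 = 314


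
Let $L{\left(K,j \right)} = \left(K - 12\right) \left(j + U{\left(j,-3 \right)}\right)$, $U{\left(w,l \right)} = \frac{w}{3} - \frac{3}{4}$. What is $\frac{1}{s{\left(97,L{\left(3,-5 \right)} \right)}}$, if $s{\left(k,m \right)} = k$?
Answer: $\frac{1}{97} \approx 0.010309$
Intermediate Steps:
$U{\left(w,l \right)} = - \frac{3}{4} + \frac{w}{3}$ ($U{\left(w,l \right)} = w \frac{1}{3} - \frac{3}{4} = \frac{w}{3} - \frac{3}{4} = - \frac{3}{4} + \frac{w}{3}$)
$L{\left(K,j \right)} = \left(-12 + K\right) \left(- \frac{3}{4} + \frac{4 j}{3}\right)$ ($L{\left(K,j \right)} = \left(K - 12\right) \left(j + \left(- \frac{3}{4} + \frac{j}{3}\right)\right) = \left(-12 + K\right) \left(- \frac{3}{4} + \frac{4 j}{3}\right)$)
$\frac{1}{s{\left(97,L{\left(3,-5 \right)} \right)}} = \frac{1}{97}$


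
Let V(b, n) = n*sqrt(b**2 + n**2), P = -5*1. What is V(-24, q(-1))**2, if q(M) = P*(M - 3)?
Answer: 390400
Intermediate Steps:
P = -5
q(M) = 15 - 5*M (q(M) = -5*(M - 3) = -5*(-3 + M) = 15 - 5*M)
V(-24, q(-1))**2 = ((15 - 5*(-1))*sqrt((-24)**2 + (15 - 5*(-1))**2))**2 = ((15 + 5)*sqrt(576 + (15 + 5)**2))**2 = (20*sqrt(576 + 20**2))**2 = (20*sqrt(576 + 400))**2 = (20*sqrt(976))**2 = (20*(4*sqrt(61)))**2 = (80*sqrt(61))**2 = 390400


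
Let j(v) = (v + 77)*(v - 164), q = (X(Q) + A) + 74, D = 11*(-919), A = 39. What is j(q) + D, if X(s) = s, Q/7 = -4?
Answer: -22907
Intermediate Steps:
Q = -28 (Q = 7*(-4) = -28)
D = -10109
q = 85 (q = (-28 + 39) + 74 = 11 + 74 = 85)
j(v) = (-164 + v)*(77 + v) (j(v) = (77 + v)*(-164 + v) = (-164 + v)*(77 + v))
j(q) + D = (-12628 + 85**2 - 87*85) - 10109 = (-12628 + 7225 - 7395) - 10109 = -12798 - 10109 = -22907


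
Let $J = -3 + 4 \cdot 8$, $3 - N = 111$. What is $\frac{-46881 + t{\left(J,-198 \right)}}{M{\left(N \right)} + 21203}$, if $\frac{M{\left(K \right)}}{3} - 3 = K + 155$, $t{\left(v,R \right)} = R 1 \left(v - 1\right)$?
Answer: $- \frac{52425}{21353} \approx -2.4552$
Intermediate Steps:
$N = -108$ ($N = 3 - 111 = -108$)
$J = 29$ ($J = -3 + 32 = 29$)
$t{\left(v,R \right)} = R \left(-1 + v\right)$
$M{\left(K \right)} = 474 + 3 K$ ($M{\left(K \right)} = 9 + 3 \left(K + 155\right) = 9 + 3 \left(155 + K\right) = 9 + \left(465 + 3 K\right) = 474 + 3 K$)
$\frac{-46881 + t{\left(J,-198 \right)}}{M{\left(N \right)} + 21203} = \frac{-46881 - 198 \left(-1 + 29\right)}{\left(474 + 3 \left(-108\right)\right) + 21203} = \frac{-46881 - 5544}{\left(474 - 324\right) + 21203} = \frac{-46881 - 5544}{150 + 21203} = - \frac{52425}{21353}$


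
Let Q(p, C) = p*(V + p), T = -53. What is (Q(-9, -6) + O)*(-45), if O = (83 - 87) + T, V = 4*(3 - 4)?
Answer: -2700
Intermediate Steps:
V = -4 (V = 4*(-1) = -4)
Q(p, C) = p*(-4 + p)
O = -57 (O = (83 - 87) - 53 = -4 - 53 = -57)
(Q(-9, -6) + O)*(-45) = (-9*(-4 - 9) - 57)*(-45) = (-9*(-13) - 57)*(-45) = (117 - 57)*(-45) = 60*(-45) = -2700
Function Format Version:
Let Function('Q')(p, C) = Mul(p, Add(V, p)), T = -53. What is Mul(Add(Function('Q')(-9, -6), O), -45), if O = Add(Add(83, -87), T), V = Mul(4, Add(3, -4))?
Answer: -2700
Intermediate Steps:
V = -4 (V = Mul(4, -1) = -4)
Function('Q')(p, C) = Mul(p, Add(-4, p))
O = -57 (O = Add(Add(83, -87), -53) = Add(-4, -53) = -57)
Mul(Add(Function('Q')(-9, -6), O), -45) = Mul(Add(Mul(-9, Add(-4, -9)), -57), -45) = Mul(Add(Mul(-9, -13), -57), -45) = Mul(Add(117, -57), -45) = Mul(60, -45) = -2700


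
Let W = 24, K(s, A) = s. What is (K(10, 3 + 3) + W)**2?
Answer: 1156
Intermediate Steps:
(K(10, 3 + 3) + W)**2 = (10 + 24)**2 = 34**2 = 1156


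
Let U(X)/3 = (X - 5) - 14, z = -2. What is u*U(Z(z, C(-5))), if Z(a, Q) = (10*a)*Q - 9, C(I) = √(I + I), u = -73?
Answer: 6132 + 4380*I*√10 ≈ 6132.0 + 13851.0*I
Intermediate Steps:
C(I) = √2*√I (C(I) = √(2*I) = √2*√I)
Z(a, Q) = -9 + 10*Q*a (Z(a, Q) = 10*Q*a - 9 = -9 + 10*Q*a)
U(X) = -57 + 3*X (U(X) = 3*((X - 5) - 14) = 3*((-5 + X) - 14) = 3*(-19 + X) = -57 + 3*X)
u*U(Z(z, C(-5))) = -73*(-57 + 3*(-9 + 10*(√2*√(-5))*(-2))) = -73*(-57 + 3*(-9 + 10*(√2*(I*√5))*(-2))) = -73*(-57 + 3*(-9 + 10*(I*√10)*(-2))) = -73*(-57 + 3*(-9 - 20*I*√10)) = -73*(-57 + (-27 - 60*I*√10)) = -73*(-84 - 60*I*√10) = 6132 + 4380*I*√10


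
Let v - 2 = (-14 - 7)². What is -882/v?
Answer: -882/443 ≈ -1.9910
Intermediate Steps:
v = 443 (v = 2 + (-14 - 7)² = 2 + (-21)² = 2 + 441 = 443)
-882/v = -882/443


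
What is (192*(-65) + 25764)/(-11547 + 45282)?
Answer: 4428/11245 ≈ 0.39377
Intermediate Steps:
(192*(-65) + 25764)/(-11547 + 45282) = (-12480 + 25764)/33735 = 13284*(1/33735) = 4428/11245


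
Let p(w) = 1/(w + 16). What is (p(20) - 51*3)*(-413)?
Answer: 2274391/36 ≈ 63178.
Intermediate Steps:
p(w) = 1/(16 + w)
(p(20) - 51*3)*(-413) = (1/(16 + 20) - 51*3)*(-413) = (1/36 - 153)*(-413) = -5507/36*(-413) = 2274391/36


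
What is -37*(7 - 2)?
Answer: -185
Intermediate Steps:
-37*(7 - 2) = -37*5 = -185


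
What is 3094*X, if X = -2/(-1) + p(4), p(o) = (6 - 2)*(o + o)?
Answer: 105196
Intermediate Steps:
p(o) = 8*o (p(o) = 4*(2*o) = 8*o)
X = 34 (X = -2/(-1) + 8*4 = -2*(-1) + 32 = 2 + 32 = 34)
3094*X = 3094*34 = 105196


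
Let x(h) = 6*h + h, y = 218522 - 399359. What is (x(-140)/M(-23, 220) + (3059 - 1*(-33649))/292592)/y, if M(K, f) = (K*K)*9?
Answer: 27993343/62977864674636 ≈ 4.4450e-7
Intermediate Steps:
y = -180837
M(K, f) = 9*K**2 (M(K, f) = K**2*9 = 9*K**2)
x(h) = 7*h
(x(-140)/M(-23, 220) + (3059 - 1*(-33649))/292592)/y = ((7*(-140))/((9*(-23)**2)) + (3059 - 1*(-33649))/292592)/(-180837) = (-980/(9*529) + (3059 + 33649)*(1/292592))*(-1/180837) = (-980/4761 + 36708*(1/292592))*(-1/180837) = (-980*1/4761 + 9177/73148)*(-1/180837) = (-980/4761 + 9177/73148)*(-1/180837) = -27993343/348257628*(-1/180837) = 27993343/62977864674636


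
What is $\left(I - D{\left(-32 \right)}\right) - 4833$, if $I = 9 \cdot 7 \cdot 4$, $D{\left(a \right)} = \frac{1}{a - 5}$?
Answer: $- \frac{169496}{37} \approx -4581.0$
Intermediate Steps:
$D{\left(a \right)} = \frac{1}{-5 + a}$
$I = 252$ ($I = 63 \cdot 4 = 252$)
$\left(I - D{\left(-32 \right)}\right) - 4833 = \left(252 - \frac{1}{-5 - 32}\right) - 4833 = \left(252 - \frac{1}{-37}\right) - 4833 = \left(252 - - \frac{1}{37}\right) - 4833 = \left(252 + \frac{1}{37}\right) - 4833 = \frac{9325}{37} - 4833 = - \frac{169496}{37}$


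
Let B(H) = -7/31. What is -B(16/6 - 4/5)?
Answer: 7/31 ≈ 0.22581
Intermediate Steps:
B(H) = -7/31 (B(H) = -7*1/31 = -7/31)
-B(16/6 - 4/5) = -1*(-7/31) = 7/31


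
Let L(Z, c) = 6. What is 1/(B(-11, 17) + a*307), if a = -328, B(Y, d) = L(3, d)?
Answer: -1/100690 ≈ -9.9315e-6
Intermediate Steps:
B(Y, d) = 6
1/(B(-11, 17) + a*307) = 1/(6 - 328*307) = 1/(6 - 100696) = 1/(-100690) = -1/100690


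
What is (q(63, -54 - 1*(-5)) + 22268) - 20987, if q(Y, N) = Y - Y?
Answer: 1281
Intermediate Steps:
q(Y, N) = 0
(q(63, -54 - 1*(-5)) + 22268) - 20987 = (0 + 22268) - 20987 = 22268 - 20987 = 1281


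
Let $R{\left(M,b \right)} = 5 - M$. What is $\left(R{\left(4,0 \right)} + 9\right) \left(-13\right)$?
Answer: $-130$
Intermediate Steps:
$\left(R{\left(4,0 \right)} + 9\right) \left(-13\right) = \left(\left(5 - 4\right) + 9\right) \left(-13\right) = \left(1 + 9\right) \left(-13\right) = 10 \left(-13\right) = -130$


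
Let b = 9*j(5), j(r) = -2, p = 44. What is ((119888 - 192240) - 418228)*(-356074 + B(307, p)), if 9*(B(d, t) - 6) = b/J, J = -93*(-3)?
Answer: 48735676184920/279 ≈ 1.7468e+11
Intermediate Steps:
b = -18 (b = 9*(-2) = -18)
J = 279
B(d, t) = 1672/279 (B(d, t) = 6 + (-18/279)/9 = 6 + (-18*1/279)/9 = 6 + (1/9)*(-2/31) = 6 - 2/279 = 1672/279)
((119888 - 192240) - 418228)*(-356074 + B(307, p)) = ((119888 - 192240) - 418228)*(-356074 + 1672/279) = (-72352 - 418228)*(-99342974/279) = -490580*(-99342974/279) = 48735676184920/279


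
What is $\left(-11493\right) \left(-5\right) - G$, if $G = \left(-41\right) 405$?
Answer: $74070$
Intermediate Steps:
$G = -16605$
$\left(-11493\right) \left(-5\right) - G = \left(-11493\right) \left(-5\right) - -16605 = 57465 + 16605 = 74070$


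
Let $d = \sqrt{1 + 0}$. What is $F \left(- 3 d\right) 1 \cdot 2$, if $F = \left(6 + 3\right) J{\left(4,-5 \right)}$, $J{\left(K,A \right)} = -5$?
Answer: $270$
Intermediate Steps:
$d = 1$ ($d = \sqrt{1} = 1$)
$F = -45$ ($F = \left(6 + 3\right) \left(-5\right) = 9 \left(-5\right) = -45$)
$F \left(- 3 d\right) 1 \cdot 2 = - 45 \left(\left(-3\right) 1\right) 1 \cdot 2 = \left(-45\right) \left(-3\right) 2 = 135 \cdot 2 = 270$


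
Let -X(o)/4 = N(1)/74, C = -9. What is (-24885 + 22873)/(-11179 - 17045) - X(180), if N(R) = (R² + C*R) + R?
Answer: -80173/261072 ≈ -0.30709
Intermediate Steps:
N(R) = R² - 8*R (N(R) = (R² - 9*R) + R = R² - 8*R)
X(o) = 14/37 (X(o) = -4*1*(-8 + 1)/74 = -4*1*(-7)/74 = -(-28)/74 = -4*(-7/74) = 14/37)
(-24885 + 22873)/(-11179 - 17045) - X(180) = (-24885 + 22873)/(-11179 - 17045) - 1*14/37 = -2012/(-28224) - 14/37 = -2012*(-1/28224) - 14/37 = 503/7056 - 14/37 = -80173/261072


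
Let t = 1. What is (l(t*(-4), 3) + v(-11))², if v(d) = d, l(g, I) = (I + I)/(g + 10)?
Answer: 100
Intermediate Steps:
l(g, I) = 2*I/(10 + g) (l(g, I) = (2*I)/(10 + g) = 2*I/(10 + g))
(l(t*(-4), 3) + v(-11))² = (2*3/(10 + 1*(-4)) - 11)² = (2*3/(10 - 4) - 11)² = (2*3/6 - 11)² = (2*3*(⅙) - 11)² = (1 - 11)² = (-10)² = 100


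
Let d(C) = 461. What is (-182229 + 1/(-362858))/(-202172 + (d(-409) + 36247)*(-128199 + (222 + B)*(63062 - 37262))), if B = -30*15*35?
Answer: 66123250483/5337914481112814512 ≈ 1.2387e-8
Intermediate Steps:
B = -15750 (B = -450*35 = -15750)
(-182229 + 1/(-362858))/(-202172 + (d(-409) + 36247)*(-128199 + (222 + B)*(63062 - 37262))) = (-182229 + 1/(-362858))/(-202172 + (461 + 36247)*(-128199 + (222 - 15750)*(63062 - 37262))) = (-182229 - 1/362858)/(-202172 + 36708*(-128199 - 15528*25800)) = -66123250483/(362858*(-202172 + 36708*(-128199 - 400622400))) = -66123250483/(362858*(-202172 + 36708*(-400750599))) = -66123250483/(362858*(-202172 - 14710752988092)) = -66123250483/362858/(-14710753190264) = -66123250483/362858*(-1/14710753190264) = 66123250483/5337914481112814512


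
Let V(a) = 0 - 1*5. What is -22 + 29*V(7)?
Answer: -167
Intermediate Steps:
V(a) = -5 (V(a) = 0 - 5 = -5)
-22 + 29*V(7) = -22 + 29*(-5) = -22 - 145 = -167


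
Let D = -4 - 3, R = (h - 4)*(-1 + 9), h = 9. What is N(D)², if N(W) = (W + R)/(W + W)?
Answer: 1089/196 ≈ 5.5561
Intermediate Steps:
R = 40 (R = (9 - 4)*(-1 + 9) = 5*8 = 40)
D = -7
N(W) = (40 + W)/(2*W) (N(W) = (W + 40)/(W + W) = (40 + W)/((2*W)) = (40 + W)*(1/(2*W)) = (40 + W)/(2*W))
N(D)² = ((½)*(40 - 7)/(-7))² = ((½)*(-⅐)*33)² = (-33/14)² = 1089/196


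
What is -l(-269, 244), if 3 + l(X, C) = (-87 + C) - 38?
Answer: -116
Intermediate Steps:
l(X, C) = -128 + C (l(X, C) = -3 + ((-87 + C) - 38) = -3 + (-125 + C) = -128 + C)
-l(-269, 244) = -(-128 + 244) = -1*116 = -116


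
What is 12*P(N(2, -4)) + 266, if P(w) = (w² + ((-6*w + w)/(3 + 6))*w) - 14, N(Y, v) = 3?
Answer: 146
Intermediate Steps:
P(w) = -14 + 4*w²/9 (P(w) = (w² + (-5*w/9)*w) - 14 = (w² - 5*w²/9) - 14 = 4*w²/9 - 14 = -14 + 4*w²/9)
12*P(N(2, -4)) + 266 = 12*(-14 + (4/9)*3²) + 266 = 12*(-14 + (4/9)*9) + 266 = 12*(-14 + 4) + 266 = 12*(-10) + 266 = -120 + 266 = 146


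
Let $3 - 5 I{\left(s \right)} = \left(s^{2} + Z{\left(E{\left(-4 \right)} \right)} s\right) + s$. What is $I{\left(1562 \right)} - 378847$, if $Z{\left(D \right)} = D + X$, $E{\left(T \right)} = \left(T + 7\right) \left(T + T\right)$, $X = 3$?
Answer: $- \frac{4302836}{5} \approx -8.6057 \cdot 10^{5}$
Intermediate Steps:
$E{\left(T \right)} = 2 T \left(7 + T\right)$ ($E{\left(T \right)} = \left(7 + T\right) 2 T = 2 T \left(7 + T\right)$)
$Z{\left(D \right)} = 3 + D$ ($Z{\left(D \right)} = D + 3 = 3 + D$)
$I{\left(s \right)} = \frac{3}{5} + 4 s - \frac{s^{2}}{5}$ ($I{\left(s \right)} = \frac{3}{5} - \frac{\left(s^{2} + \left(3 + 2 \left(-4\right) \left(7 - 4\right)\right) s\right) + s}{5} = \frac{3}{5} - \frac{\left(s^{2} + \left(3 + 2 \left(-4\right) 3\right) s\right) + s}{5} = \frac{3}{5} - \frac{\left(s^{2} + \left(3 - 24\right) s\right) + s}{5} = \frac{3}{5} - \frac{\left(s^{2} - 21 s\right) + s}{5} = \frac{3}{5} - \frac{s^{2} - 20 s}{5} = \frac{3}{5} - \left(- 4 s + \frac{s^{2}}{5}\right) = \frac{3}{5} + 4 s - \frac{s^{2}}{5}$)
$I{\left(1562 \right)} - 378847 = \left(\frac{3}{5} + 4 \cdot 1562 - \frac{1562^{2}}{5}\right) - 378847 = \left(\frac{3}{5} + 6248 - \frac{2439844}{5}\right) - 378847 = - \frac{2408601}{5} - 378847 = - \frac{4302836}{5}$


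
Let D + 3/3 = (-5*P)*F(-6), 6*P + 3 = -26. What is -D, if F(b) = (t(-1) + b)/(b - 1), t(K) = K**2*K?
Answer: -139/6 ≈ -23.167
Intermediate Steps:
t(K) = K**3
P = -29/6 (P = -1/2 + (1/6)*(-26) = -1/2 - 13/3 = -29/6 ≈ -4.8333)
F(b) = 1 (F(b) = ((-1)**3 + b)/(b - 1) = (-1 + b)/(-1 + b) = 1)
D = 139/6 (D = -1 - 5*(-29/6)*1 = -1 + (145/6)*1 = -1 + 145/6 = 139/6 ≈ 23.167)
-D = -1*139/6 = -139/6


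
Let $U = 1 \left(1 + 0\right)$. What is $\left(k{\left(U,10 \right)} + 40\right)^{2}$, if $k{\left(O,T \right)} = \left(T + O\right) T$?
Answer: $22500$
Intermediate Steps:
$U = 1$ ($U = 1 \cdot 1 = 1$)
$k{\left(O,T \right)} = T \left(O + T\right)$ ($k{\left(O,T \right)} = \left(O + T\right) T = T \left(O + T\right)$)
$\left(k{\left(U,10 \right)} + 40\right)^{2} = \left(10 \left(1 + 10\right) + 40\right)^{2} = \left(10 \cdot 11 + 40\right)^{2} = \left(110 + 40\right)^{2} = 150^{2} = 22500$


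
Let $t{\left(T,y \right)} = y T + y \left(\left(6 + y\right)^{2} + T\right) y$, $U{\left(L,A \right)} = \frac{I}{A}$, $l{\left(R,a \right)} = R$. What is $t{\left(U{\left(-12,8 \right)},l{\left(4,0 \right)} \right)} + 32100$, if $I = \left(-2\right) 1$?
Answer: $33695$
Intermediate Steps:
$I = -2$
$U{\left(L,A \right)} = - \frac{2}{A}$
$t{\left(T,y \right)} = T y + y^{2} \left(T + \left(6 + y\right)^{2}\right)$ ($t{\left(T,y \right)} = T y + y \left(T + \left(6 + y\right)^{2}\right) y = T y + y^{2} \left(T + \left(6 + y\right)^{2}\right)$)
$t{\left(U{\left(-12,8 \right)},l{\left(4,0 \right)} \right)} + 32100 = 4 \left(- \frac{2}{8} + - \frac{2}{8} \cdot 4 + 4 \left(6 + 4\right)^{2}\right) + 32100 = 4 \left(\left(-2\right) \frac{1}{8} + \left(-2\right) \frac{1}{8} \cdot 4 + 4 \cdot 10^{2}\right) + 32100 = 4 \left(- \frac{1}{4} - 1 + 4 \cdot 100\right) + 32100 = 4 \left(- \frac{1}{4} - 1 + 400\right) + 32100 = 4 \cdot \frac{1595}{4} + 32100 = 1595 + 32100 = 33695$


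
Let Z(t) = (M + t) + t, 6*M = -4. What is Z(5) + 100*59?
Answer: 17728/3 ≈ 5909.3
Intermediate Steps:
M = -⅔ (M = (⅙)*(-4) = -⅔ ≈ -0.66667)
Z(t) = -⅔ + 2*t (Z(t) = (-⅔ + t) + t = -⅔ + 2*t)
Z(5) + 100*59 = (-⅔ + 2*5) + 100*59 = (-⅔ + 10) + 5900 = 28/3 + 5900 = 17728/3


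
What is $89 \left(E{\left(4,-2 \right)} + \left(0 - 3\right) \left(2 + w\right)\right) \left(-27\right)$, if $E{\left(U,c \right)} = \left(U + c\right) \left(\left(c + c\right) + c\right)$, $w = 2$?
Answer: $57672$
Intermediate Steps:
$E{\left(U,c \right)} = 3 c \left(U + c\right)$ ($E{\left(U,c \right)} = \left(U + c\right) \left(2 c + c\right) = \left(U + c\right) 3 c = 3 c \left(U + c\right)$)
$89 \left(E{\left(4,-2 \right)} + \left(0 - 3\right) \left(2 + w\right)\right) \left(-27\right) = 89 \left(3 \left(-2\right) \left(4 - 2\right) + \left(0 - 3\right) \left(2 + 2\right)\right) \left(-27\right) = 89 \left(3 \left(-2\right) 2 - 12\right) \left(-27\right) = 89 \left(-12 - 12\right) \left(-27\right) = 89 \left(\left(-24\right) \left(-27\right)\right) = 89 \cdot 648 = 57672$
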